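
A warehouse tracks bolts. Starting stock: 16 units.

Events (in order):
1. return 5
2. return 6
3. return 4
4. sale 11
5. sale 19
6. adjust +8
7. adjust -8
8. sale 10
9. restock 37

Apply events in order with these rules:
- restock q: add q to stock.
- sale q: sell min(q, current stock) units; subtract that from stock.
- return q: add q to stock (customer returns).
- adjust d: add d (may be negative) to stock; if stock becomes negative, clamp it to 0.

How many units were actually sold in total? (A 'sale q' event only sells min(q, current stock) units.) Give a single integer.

Answer: 31

Derivation:
Processing events:
Start: stock = 16
  Event 1 (return 5): 16 + 5 = 21
  Event 2 (return 6): 21 + 6 = 27
  Event 3 (return 4): 27 + 4 = 31
  Event 4 (sale 11): sell min(11,31)=11. stock: 31 - 11 = 20. total_sold = 11
  Event 5 (sale 19): sell min(19,20)=19. stock: 20 - 19 = 1. total_sold = 30
  Event 6 (adjust +8): 1 + 8 = 9
  Event 7 (adjust -8): 9 + -8 = 1
  Event 8 (sale 10): sell min(10,1)=1. stock: 1 - 1 = 0. total_sold = 31
  Event 9 (restock 37): 0 + 37 = 37
Final: stock = 37, total_sold = 31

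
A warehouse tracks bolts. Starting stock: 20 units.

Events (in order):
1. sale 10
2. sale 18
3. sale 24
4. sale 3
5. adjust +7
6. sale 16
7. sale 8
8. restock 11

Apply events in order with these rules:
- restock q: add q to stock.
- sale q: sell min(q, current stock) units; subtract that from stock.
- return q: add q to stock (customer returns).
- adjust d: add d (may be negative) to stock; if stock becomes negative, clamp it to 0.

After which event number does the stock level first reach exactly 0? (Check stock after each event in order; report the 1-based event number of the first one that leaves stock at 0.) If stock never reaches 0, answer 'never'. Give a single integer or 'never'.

Answer: 2

Derivation:
Processing events:
Start: stock = 20
  Event 1 (sale 10): sell min(10,20)=10. stock: 20 - 10 = 10. total_sold = 10
  Event 2 (sale 18): sell min(18,10)=10. stock: 10 - 10 = 0. total_sold = 20
  Event 3 (sale 24): sell min(24,0)=0. stock: 0 - 0 = 0. total_sold = 20
  Event 4 (sale 3): sell min(3,0)=0. stock: 0 - 0 = 0. total_sold = 20
  Event 5 (adjust +7): 0 + 7 = 7
  Event 6 (sale 16): sell min(16,7)=7. stock: 7 - 7 = 0. total_sold = 27
  Event 7 (sale 8): sell min(8,0)=0. stock: 0 - 0 = 0. total_sold = 27
  Event 8 (restock 11): 0 + 11 = 11
Final: stock = 11, total_sold = 27

First zero at event 2.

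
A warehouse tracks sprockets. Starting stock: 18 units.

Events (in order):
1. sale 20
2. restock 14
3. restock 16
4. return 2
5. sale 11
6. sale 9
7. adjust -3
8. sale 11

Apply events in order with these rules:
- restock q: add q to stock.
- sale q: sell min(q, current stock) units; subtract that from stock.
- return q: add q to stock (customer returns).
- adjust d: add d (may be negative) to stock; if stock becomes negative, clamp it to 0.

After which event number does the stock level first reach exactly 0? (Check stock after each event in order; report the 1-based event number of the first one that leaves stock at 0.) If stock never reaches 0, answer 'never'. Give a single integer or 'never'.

Answer: 1

Derivation:
Processing events:
Start: stock = 18
  Event 1 (sale 20): sell min(20,18)=18. stock: 18 - 18 = 0. total_sold = 18
  Event 2 (restock 14): 0 + 14 = 14
  Event 3 (restock 16): 14 + 16 = 30
  Event 4 (return 2): 30 + 2 = 32
  Event 5 (sale 11): sell min(11,32)=11. stock: 32 - 11 = 21. total_sold = 29
  Event 6 (sale 9): sell min(9,21)=9. stock: 21 - 9 = 12. total_sold = 38
  Event 7 (adjust -3): 12 + -3 = 9
  Event 8 (sale 11): sell min(11,9)=9. stock: 9 - 9 = 0. total_sold = 47
Final: stock = 0, total_sold = 47

First zero at event 1.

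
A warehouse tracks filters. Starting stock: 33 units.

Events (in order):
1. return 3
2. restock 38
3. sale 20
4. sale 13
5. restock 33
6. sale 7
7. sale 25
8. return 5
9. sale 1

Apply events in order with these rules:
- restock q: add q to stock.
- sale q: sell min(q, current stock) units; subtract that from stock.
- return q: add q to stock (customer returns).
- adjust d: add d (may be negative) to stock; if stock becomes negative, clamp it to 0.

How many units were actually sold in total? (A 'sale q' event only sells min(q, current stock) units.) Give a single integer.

Processing events:
Start: stock = 33
  Event 1 (return 3): 33 + 3 = 36
  Event 2 (restock 38): 36 + 38 = 74
  Event 3 (sale 20): sell min(20,74)=20. stock: 74 - 20 = 54. total_sold = 20
  Event 4 (sale 13): sell min(13,54)=13. stock: 54 - 13 = 41. total_sold = 33
  Event 5 (restock 33): 41 + 33 = 74
  Event 6 (sale 7): sell min(7,74)=7. stock: 74 - 7 = 67. total_sold = 40
  Event 7 (sale 25): sell min(25,67)=25. stock: 67 - 25 = 42. total_sold = 65
  Event 8 (return 5): 42 + 5 = 47
  Event 9 (sale 1): sell min(1,47)=1. stock: 47 - 1 = 46. total_sold = 66
Final: stock = 46, total_sold = 66

Answer: 66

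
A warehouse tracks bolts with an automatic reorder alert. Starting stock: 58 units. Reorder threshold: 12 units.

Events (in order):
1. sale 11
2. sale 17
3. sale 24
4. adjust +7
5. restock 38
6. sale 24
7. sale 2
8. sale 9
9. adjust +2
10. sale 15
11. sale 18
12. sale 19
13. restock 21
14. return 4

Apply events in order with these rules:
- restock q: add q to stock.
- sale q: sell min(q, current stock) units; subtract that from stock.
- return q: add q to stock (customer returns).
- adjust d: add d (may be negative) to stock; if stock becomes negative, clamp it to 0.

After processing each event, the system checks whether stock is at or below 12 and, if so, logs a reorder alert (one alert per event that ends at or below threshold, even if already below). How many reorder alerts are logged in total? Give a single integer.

Answer: 4

Derivation:
Processing events:
Start: stock = 58
  Event 1 (sale 11): sell min(11,58)=11. stock: 58 - 11 = 47. total_sold = 11
  Event 2 (sale 17): sell min(17,47)=17. stock: 47 - 17 = 30. total_sold = 28
  Event 3 (sale 24): sell min(24,30)=24. stock: 30 - 24 = 6. total_sold = 52
  Event 4 (adjust +7): 6 + 7 = 13
  Event 5 (restock 38): 13 + 38 = 51
  Event 6 (sale 24): sell min(24,51)=24. stock: 51 - 24 = 27. total_sold = 76
  Event 7 (sale 2): sell min(2,27)=2. stock: 27 - 2 = 25. total_sold = 78
  Event 8 (sale 9): sell min(9,25)=9. stock: 25 - 9 = 16. total_sold = 87
  Event 9 (adjust +2): 16 + 2 = 18
  Event 10 (sale 15): sell min(15,18)=15. stock: 18 - 15 = 3. total_sold = 102
  Event 11 (sale 18): sell min(18,3)=3. stock: 3 - 3 = 0. total_sold = 105
  Event 12 (sale 19): sell min(19,0)=0. stock: 0 - 0 = 0. total_sold = 105
  Event 13 (restock 21): 0 + 21 = 21
  Event 14 (return 4): 21 + 4 = 25
Final: stock = 25, total_sold = 105

Checking against threshold 12:
  After event 1: stock=47 > 12
  After event 2: stock=30 > 12
  After event 3: stock=6 <= 12 -> ALERT
  After event 4: stock=13 > 12
  After event 5: stock=51 > 12
  After event 6: stock=27 > 12
  After event 7: stock=25 > 12
  After event 8: stock=16 > 12
  After event 9: stock=18 > 12
  After event 10: stock=3 <= 12 -> ALERT
  After event 11: stock=0 <= 12 -> ALERT
  After event 12: stock=0 <= 12 -> ALERT
  After event 13: stock=21 > 12
  After event 14: stock=25 > 12
Alert events: [3, 10, 11, 12]. Count = 4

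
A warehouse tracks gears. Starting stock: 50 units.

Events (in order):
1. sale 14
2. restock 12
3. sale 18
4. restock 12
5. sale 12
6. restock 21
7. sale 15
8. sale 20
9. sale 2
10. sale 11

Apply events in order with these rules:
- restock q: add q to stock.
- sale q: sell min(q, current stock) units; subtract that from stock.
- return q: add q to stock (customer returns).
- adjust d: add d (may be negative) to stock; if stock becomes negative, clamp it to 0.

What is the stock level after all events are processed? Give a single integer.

Processing events:
Start: stock = 50
  Event 1 (sale 14): sell min(14,50)=14. stock: 50 - 14 = 36. total_sold = 14
  Event 2 (restock 12): 36 + 12 = 48
  Event 3 (sale 18): sell min(18,48)=18. stock: 48 - 18 = 30. total_sold = 32
  Event 4 (restock 12): 30 + 12 = 42
  Event 5 (sale 12): sell min(12,42)=12. stock: 42 - 12 = 30. total_sold = 44
  Event 6 (restock 21): 30 + 21 = 51
  Event 7 (sale 15): sell min(15,51)=15. stock: 51 - 15 = 36. total_sold = 59
  Event 8 (sale 20): sell min(20,36)=20. stock: 36 - 20 = 16. total_sold = 79
  Event 9 (sale 2): sell min(2,16)=2. stock: 16 - 2 = 14. total_sold = 81
  Event 10 (sale 11): sell min(11,14)=11. stock: 14 - 11 = 3. total_sold = 92
Final: stock = 3, total_sold = 92

Answer: 3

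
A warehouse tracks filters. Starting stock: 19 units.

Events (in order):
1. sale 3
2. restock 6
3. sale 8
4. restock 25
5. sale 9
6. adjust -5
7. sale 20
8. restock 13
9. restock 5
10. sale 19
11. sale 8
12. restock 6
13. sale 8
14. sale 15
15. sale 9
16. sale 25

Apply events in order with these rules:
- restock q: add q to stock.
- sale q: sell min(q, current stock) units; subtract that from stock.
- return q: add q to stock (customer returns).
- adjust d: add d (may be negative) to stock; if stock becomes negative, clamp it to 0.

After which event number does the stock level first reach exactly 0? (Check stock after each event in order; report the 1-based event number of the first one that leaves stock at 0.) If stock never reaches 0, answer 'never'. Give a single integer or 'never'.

Processing events:
Start: stock = 19
  Event 1 (sale 3): sell min(3,19)=3. stock: 19 - 3 = 16. total_sold = 3
  Event 2 (restock 6): 16 + 6 = 22
  Event 3 (sale 8): sell min(8,22)=8. stock: 22 - 8 = 14. total_sold = 11
  Event 4 (restock 25): 14 + 25 = 39
  Event 5 (sale 9): sell min(9,39)=9. stock: 39 - 9 = 30. total_sold = 20
  Event 6 (adjust -5): 30 + -5 = 25
  Event 7 (sale 20): sell min(20,25)=20. stock: 25 - 20 = 5. total_sold = 40
  Event 8 (restock 13): 5 + 13 = 18
  Event 9 (restock 5): 18 + 5 = 23
  Event 10 (sale 19): sell min(19,23)=19. stock: 23 - 19 = 4. total_sold = 59
  Event 11 (sale 8): sell min(8,4)=4. stock: 4 - 4 = 0. total_sold = 63
  Event 12 (restock 6): 0 + 6 = 6
  Event 13 (sale 8): sell min(8,6)=6. stock: 6 - 6 = 0. total_sold = 69
  Event 14 (sale 15): sell min(15,0)=0. stock: 0 - 0 = 0. total_sold = 69
  Event 15 (sale 9): sell min(9,0)=0. stock: 0 - 0 = 0. total_sold = 69
  Event 16 (sale 25): sell min(25,0)=0. stock: 0 - 0 = 0. total_sold = 69
Final: stock = 0, total_sold = 69

First zero at event 11.

Answer: 11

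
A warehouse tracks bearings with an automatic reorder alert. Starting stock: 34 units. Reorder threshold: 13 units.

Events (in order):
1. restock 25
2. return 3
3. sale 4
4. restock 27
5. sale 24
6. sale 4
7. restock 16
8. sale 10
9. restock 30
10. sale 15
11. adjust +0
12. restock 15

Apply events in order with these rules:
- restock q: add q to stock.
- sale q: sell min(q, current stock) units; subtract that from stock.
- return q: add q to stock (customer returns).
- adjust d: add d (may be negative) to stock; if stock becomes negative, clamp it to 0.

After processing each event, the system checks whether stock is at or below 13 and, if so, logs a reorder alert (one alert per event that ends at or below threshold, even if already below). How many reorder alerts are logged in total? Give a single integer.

Answer: 0

Derivation:
Processing events:
Start: stock = 34
  Event 1 (restock 25): 34 + 25 = 59
  Event 2 (return 3): 59 + 3 = 62
  Event 3 (sale 4): sell min(4,62)=4. stock: 62 - 4 = 58. total_sold = 4
  Event 4 (restock 27): 58 + 27 = 85
  Event 5 (sale 24): sell min(24,85)=24. stock: 85 - 24 = 61. total_sold = 28
  Event 6 (sale 4): sell min(4,61)=4. stock: 61 - 4 = 57. total_sold = 32
  Event 7 (restock 16): 57 + 16 = 73
  Event 8 (sale 10): sell min(10,73)=10. stock: 73 - 10 = 63. total_sold = 42
  Event 9 (restock 30): 63 + 30 = 93
  Event 10 (sale 15): sell min(15,93)=15. stock: 93 - 15 = 78. total_sold = 57
  Event 11 (adjust +0): 78 + 0 = 78
  Event 12 (restock 15): 78 + 15 = 93
Final: stock = 93, total_sold = 57

Checking against threshold 13:
  After event 1: stock=59 > 13
  After event 2: stock=62 > 13
  After event 3: stock=58 > 13
  After event 4: stock=85 > 13
  After event 5: stock=61 > 13
  After event 6: stock=57 > 13
  After event 7: stock=73 > 13
  After event 8: stock=63 > 13
  After event 9: stock=93 > 13
  After event 10: stock=78 > 13
  After event 11: stock=78 > 13
  After event 12: stock=93 > 13
Alert events: []. Count = 0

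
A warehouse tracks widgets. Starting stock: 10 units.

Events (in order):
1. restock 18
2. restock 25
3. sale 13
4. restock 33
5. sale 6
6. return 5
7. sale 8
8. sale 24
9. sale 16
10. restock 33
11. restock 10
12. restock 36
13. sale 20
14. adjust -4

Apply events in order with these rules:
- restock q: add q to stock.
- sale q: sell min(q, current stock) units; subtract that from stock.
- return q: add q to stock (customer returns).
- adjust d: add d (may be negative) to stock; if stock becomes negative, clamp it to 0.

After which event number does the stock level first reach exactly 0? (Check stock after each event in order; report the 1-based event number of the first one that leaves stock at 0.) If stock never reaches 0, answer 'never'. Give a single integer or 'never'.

Processing events:
Start: stock = 10
  Event 1 (restock 18): 10 + 18 = 28
  Event 2 (restock 25): 28 + 25 = 53
  Event 3 (sale 13): sell min(13,53)=13. stock: 53 - 13 = 40. total_sold = 13
  Event 4 (restock 33): 40 + 33 = 73
  Event 5 (sale 6): sell min(6,73)=6. stock: 73 - 6 = 67. total_sold = 19
  Event 6 (return 5): 67 + 5 = 72
  Event 7 (sale 8): sell min(8,72)=8. stock: 72 - 8 = 64. total_sold = 27
  Event 8 (sale 24): sell min(24,64)=24. stock: 64 - 24 = 40. total_sold = 51
  Event 9 (sale 16): sell min(16,40)=16. stock: 40 - 16 = 24. total_sold = 67
  Event 10 (restock 33): 24 + 33 = 57
  Event 11 (restock 10): 57 + 10 = 67
  Event 12 (restock 36): 67 + 36 = 103
  Event 13 (sale 20): sell min(20,103)=20. stock: 103 - 20 = 83. total_sold = 87
  Event 14 (adjust -4): 83 + -4 = 79
Final: stock = 79, total_sold = 87

Stock never reaches 0.

Answer: never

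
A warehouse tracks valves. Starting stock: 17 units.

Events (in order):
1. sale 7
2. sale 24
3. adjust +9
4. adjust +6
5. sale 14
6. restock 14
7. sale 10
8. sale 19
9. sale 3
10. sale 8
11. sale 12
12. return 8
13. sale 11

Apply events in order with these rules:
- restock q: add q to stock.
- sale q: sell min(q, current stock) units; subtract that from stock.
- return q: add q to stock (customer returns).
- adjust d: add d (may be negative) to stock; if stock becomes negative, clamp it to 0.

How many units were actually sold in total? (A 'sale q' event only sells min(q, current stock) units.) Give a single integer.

Answer: 54

Derivation:
Processing events:
Start: stock = 17
  Event 1 (sale 7): sell min(7,17)=7. stock: 17 - 7 = 10. total_sold = 7
  Event 2 (sale 24): sell min(24,10)=10. stock: 10 - 10 = 0. total_sold = 17
  Event 3 (adjust +9): 0 + 9 = 9
  Event 4 (adjust +6): 9 + 6 = 15
  Event 5 (sale 14): sell min(14,15)=14. stock: 15 - 14 = 1. total_sold = 31
  Event 6 (restock 14): 1 + 14 = 15
  Event 7 (sale 10): sell min(10,15)=10. stock: 15 - 10 = 5. total_sold = 41
  Event 8 (sale 19): sell min(19,5)=5. stock: 5 - 5 = 0. total_sold = 46
  Event 9 (sale 3): sell min(3,0)=0. stock: 0 - 0 = 0. total_sold = 46
  Event 10 (sale 8): sell min(8,0)=0. stock: 0 - 0 = 0. total_sold = 46
  Event 11 (sale 12): sell min(12,0)=0. stock: 0 - 0 = 0. total_sold = 46
  Event 12 (return 8): 0 + 8 = 8
  Event 13 (sale 11): sell min(11,8)=8. stock: 8 - 8 = 0. total_sold = 54
Final: stock = 0, total_sold = 54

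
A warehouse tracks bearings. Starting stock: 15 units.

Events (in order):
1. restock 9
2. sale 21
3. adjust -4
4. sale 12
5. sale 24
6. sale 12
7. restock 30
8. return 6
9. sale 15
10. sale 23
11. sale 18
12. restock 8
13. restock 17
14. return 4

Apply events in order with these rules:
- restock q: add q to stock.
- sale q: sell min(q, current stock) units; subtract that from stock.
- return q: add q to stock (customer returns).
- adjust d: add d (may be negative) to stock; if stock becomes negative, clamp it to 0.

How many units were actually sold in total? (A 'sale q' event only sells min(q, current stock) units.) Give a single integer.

Answer: 57

Derivation:
Processing events:
Start: stock = 15
  Event 1 (restock 9): 15 + 9 = 24
  Event 2 (sale 21): sell min(21,24)=21. stock: 24 - 21 = 3. total_sold = 21
  Event 3 (adjust -4): 3 + -4 = 0 (clamped to 0)
  Event 4 (sale 12): sell min(12,0)=0. stock: 0 - 0 = 0. total_sold = 21
  Event 5 (sale 24): sell min(24,0)=0. stock: 0 - 0 = 0. total_sold = 21
  Event 6 (sale 12): sell min(12,0)=0. stock: 0 - 0 = 0. total_sold = 21
  Event 7 (restock 30): 0 + 30 = 30
  Event 8 (return 6): 30 + 6 = 36
  Event 9 (sale 15): sell min(15,36)=15. stock: 36 - 15 = 21. total_sold = 36
  Event 10 (sale 23): sell min(23,21)=21. stock: 21 - 21 = 0. total_sold = 57
  Event 11 (sale 18): sell min(18,0)=0. stock: 0 - 0 = 0. total_sold = 57
  Event 12 (restock 8): 0 + 8 = 8
  Event 13 (restock 17): 8 + 17 = 25
  Event 14 (return 4): 25 + 4 = 29
Final: stock = 29, total_sold = 57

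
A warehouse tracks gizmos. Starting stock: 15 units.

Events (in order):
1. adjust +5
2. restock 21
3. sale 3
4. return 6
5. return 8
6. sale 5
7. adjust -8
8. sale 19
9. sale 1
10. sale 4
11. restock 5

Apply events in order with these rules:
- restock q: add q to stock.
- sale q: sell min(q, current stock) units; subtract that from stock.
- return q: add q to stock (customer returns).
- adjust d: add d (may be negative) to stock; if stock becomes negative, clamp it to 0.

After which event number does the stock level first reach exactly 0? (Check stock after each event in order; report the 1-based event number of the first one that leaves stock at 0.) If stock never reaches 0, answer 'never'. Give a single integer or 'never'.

Processing events:
Start: stock = 15
  Event 1 (adjust +5): 15 + 5 = 20
  Event 2 (restock 21): 20 + 21 = 41
  Event 3 (sale 3): sell min(3,41)=3. stock: 41 - 3 = 38. total_sold = 3
  Event 4 (return 6): 38 + 6 = 44
  Event 5 (return 8): 44 + 8 = 52
  Event 6 (sale 5): sell min(5,52)=5. stock: 52 - 5 = 47. total_sold = 8
  Event 7 (adjust -8): 47 + -8 = 39
  Event 8 (sale 19): sell min(19,39)=19. stock: 39 - 19 = 20. total_sold = 27
  Event 9 (sale 1): sell min(1,20)=1. stock: 20 - 1 = 19. total_sold = 28
  Event 10 (sale 4): sell min(4,19)=4. stock: 19 - 4 = 15. total_sold = 32
  Event 11 (restock 5): 15 + 5 = 20
Final: stock = 20, total_sold = 32

Stock never reaches 0.

Answer: never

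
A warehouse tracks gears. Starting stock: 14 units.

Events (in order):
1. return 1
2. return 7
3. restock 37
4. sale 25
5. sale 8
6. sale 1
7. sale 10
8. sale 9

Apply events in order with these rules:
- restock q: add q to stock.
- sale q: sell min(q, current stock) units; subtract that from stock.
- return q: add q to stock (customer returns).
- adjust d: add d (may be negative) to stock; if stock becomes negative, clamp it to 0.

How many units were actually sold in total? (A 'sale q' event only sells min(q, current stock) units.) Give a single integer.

Processing events:
Start: stock = 14
  Event 1 (return 1): 14 + 1 = 15
  Event 2 (return 7): 15 + 7 = 22
  Event 3 (restock 37): 22 + 37 = 59
  Event 4 (sale 25): sell min(25,59)=25. stock: 59 - 25 = 34. total_sold = 25
  Event 5 (sale 8): sell min(8,34)=8. stock: 34 - 8 = 26. total_sold = 33
  Event 6 (sale 1): sell min(1,26)=1. stock: 26 - 1 = 25. total_sold = 34
  Event 7 (sale 10): sell min(10,25)=10. stock: 25 - 10 = 15. total_sold = 44
  Event 8 (sale 9): sell min(9,15)=9. stock: 15 - 9 = 6. total_sold = 53
Final: stock = 6, total_sold = 53

Answer: 53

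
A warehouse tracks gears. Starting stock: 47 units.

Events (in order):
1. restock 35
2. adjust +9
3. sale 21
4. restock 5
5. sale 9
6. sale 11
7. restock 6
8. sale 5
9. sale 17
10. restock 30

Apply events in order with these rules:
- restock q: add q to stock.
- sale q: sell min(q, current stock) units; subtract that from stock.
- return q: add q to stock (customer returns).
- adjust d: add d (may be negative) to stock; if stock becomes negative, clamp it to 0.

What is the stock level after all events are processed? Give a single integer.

Processing events:
Start: stock = 47
  Event 1 (restock 35): 47 + 35 = 82
  Event 2 (adjust +9): 82 + 9 = 91
  Event 3 (sale 21): sell min(21,91)=21. stock: 91 - 21 = 70. total_sold = 21
  Event 4 (restock 5): 70 + 5 = 75
  Event 5 (sale 9): sell min(9,75)=9. stock: 75 - 9 = 66. total_sold = 30
  Event 6 (sale 11): sell min(11,66)=11. stock: 66 - 11 = 55. total_sold = 41
  Event 7 (restock 6): 55 + 6 = 61
  Event 8 (sale 5): sell min(5,61)=5. stock: 61 - 5 = 56. total_sold = 46
  Event 9 (sale 17): sell min(17,56)=17. stock: 56 - 17 = 39. total_sold = 63
  Event 10 (restock 30): 39 + 30 = 69
Final: stock = 69, total_sold = 63

Answer: 69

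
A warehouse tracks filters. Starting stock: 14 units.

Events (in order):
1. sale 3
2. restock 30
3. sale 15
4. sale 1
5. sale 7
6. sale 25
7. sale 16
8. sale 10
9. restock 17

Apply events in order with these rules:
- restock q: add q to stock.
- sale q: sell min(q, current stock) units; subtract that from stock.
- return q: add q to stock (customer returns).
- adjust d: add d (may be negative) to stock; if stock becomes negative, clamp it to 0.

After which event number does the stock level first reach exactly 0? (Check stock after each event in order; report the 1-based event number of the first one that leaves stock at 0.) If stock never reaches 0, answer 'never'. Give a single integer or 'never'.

Answer: 6

Derivation:
Processing events:
Start: stock = 14
  Event 1 (sale 3): sell min(3,14)=3. stock: 14 - 3 = 11. total_sold = 3
  Event 2 (restock 30): 11 + 30 = 41
  Event 3 (sale 15): sell min(15,41)=15. stock: 41 - 15 = 26. total_sold = 18
  Event 4 (sale 1): sell min(1,26)=1. stock: 26 - 1 = 25. total_sold = 19
  Event 5 (sale 7): sell min(7,25)=7. stock: 25 - 7 = 18. total_sold = 26
  Event 6 (sale 25): sell min(25,18)=18. stock: 18 - 18 = 0. total_sold = 44
  Event 7 (sale 16): sell min(16,0)=0. stock: 0 - 0 = 0. total_sold = 44
  Event 8 (sale 10): sell min(10,0)=0. stock: 0 - 0 = 0. total_sold = 44
  Event 9 (restock 17): 0 + 17 = 17
Final: stock = 17, total_sold = 44

First zero at event 6.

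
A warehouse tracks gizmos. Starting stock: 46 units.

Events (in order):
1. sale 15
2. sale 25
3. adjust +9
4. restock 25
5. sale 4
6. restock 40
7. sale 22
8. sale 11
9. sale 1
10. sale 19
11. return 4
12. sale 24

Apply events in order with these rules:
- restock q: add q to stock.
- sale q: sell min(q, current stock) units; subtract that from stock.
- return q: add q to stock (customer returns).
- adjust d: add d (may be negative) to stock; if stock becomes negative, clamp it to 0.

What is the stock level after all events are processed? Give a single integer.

Answer: 3

Derivation:
Processing events:
Start: stock = 46
  Event 1 (sale 15): sell min(15,46)=15. stock: 46 - 15 = 31. total_sold = 15
  Event 2 (sale 25): sell min(25,31)=25. stock: 31 - 25 = 6. total_sold = 40
  Event 3 (adjust +9): 6 + 9 = 15
  Event 4 (restock 25): 15 + 25 = 40
  Event 5 (sale 4): sell min(4,40)=4. stock: 40 - 4 = 36. total_sold = 44
  Event 6 (restock 40): 36 + 40 = 76
  Event 7 (sale 22): sell min(22,76)=22. stock: 76 - 22 = 54. total_sold = 66
  Event 8 (sale 11): sell min(11,54)=11. stock: 54 - 11 = 43. total_sold = 77
  Event 9 (sale 1): sell min(1,43)=1. stock: 43 - 1 = 42. total_sold = 78
  Event 10 (sale 19): sell min(19,42)=19. stock: 42 - 19 = 23. total_sold = 97
  Event 11 (return 4): 23 + 4 = 27
  Event 12 (sale 24): sell min(24,27)=24. stock: 27 - 24 = 3. total_sold = 121
Final: stock = 3, total_sold = 121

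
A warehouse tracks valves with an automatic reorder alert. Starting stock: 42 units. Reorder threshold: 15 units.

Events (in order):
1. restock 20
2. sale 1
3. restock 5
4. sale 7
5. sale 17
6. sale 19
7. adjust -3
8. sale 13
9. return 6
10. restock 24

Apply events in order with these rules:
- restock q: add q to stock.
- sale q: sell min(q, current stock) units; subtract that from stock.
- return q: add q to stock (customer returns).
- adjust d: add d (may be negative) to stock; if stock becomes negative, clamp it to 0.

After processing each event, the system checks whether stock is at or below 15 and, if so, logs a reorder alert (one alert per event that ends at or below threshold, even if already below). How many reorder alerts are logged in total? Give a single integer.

Answer: 2

Derivation:
Processing events:
Start: stock = 42
  Event 1 (restock 20): 42 + 20 = 62
  Event 2 (sale 1): sell min(1,62)=1. stock: 62 - 1 = 61. total_sold = 1
  Event 3 (restock 5): 61 + 5 = 66
  Event 4 (sale 7): sell min(7,66)=7. stock: 66 - 7 = 59. total_sold = 8
  Event 5 (sale 17): sell min(17,59)=17. stock: 59 - 17 = 42. total_sold = 25
  Event 6 (sale 19): sell min(19,42)=19. stock: 42 - 19 = 23. total_sold = 44
  Event 7 (adjust -3): 23 + -3 = 20
  Event 8 (sale 13): sell min(13,20)=13. stock: 20 - 13 = 7. total_sold = 57
  Event 9 (return 6): 7 + 6 = 13
  Event 10 (restock 24): 13 + 24 = 37
Final: stock = 37, total_sold = 57

Checking against threshold 15:
  After event 1: stock=62 > 15
  After event 2: stock=61 > 15
  After event 3: stock=66 > 15
  After event 4: stock=59 > 15
  After event 5: stock=42 > 15
  After event 6: stock=23 > 15
  After event 7: stock=20 > 15
  After event 8: stock=7 <= 15 -> ALERT
  After event 9: stock=13 <= 15 -> ALERT
  After event 10: stock=37 > 15
Alert events: [8, 9]. Count = 2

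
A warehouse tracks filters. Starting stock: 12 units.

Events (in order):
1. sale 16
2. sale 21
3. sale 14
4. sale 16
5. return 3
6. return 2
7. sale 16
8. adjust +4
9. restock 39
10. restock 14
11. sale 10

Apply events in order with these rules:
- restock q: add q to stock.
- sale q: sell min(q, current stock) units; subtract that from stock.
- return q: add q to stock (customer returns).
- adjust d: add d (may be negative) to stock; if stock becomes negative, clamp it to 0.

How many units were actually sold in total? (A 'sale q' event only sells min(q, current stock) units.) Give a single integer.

Processing events:
Start: stock = 12
  Event 1 (sale 16): sell min(16,12)=12. stock: 12 - 12 = 0. total_sold = 12
  Event 2 (sale 21): sell min(21,0)=0. stock: 0 - 0 = 0. total_sold = 12
  Event 3 (sale 14): sell min(14,0)=0. stock: 0 - 0 = 0. total_sold = 12
  Event 4 (sale 16): sell min(16,0)=0. stock: 0 - 0 = 0. total_sold = 12
  Event 5 (return 3): 0 + 3 = 3
  Event 6 (return 2): 3 + 2 = 5
  Event 7 (sale 16): sell min(16,5)=5. stock: 5 - 5 = 0. total_sold = 17
  Event 8 (adjust +4): 0 + 4 = 4
  Event 9 (restock 39): 4 + 39 = 43
  Event 10 (restock 14): 43 + 14 = 57
  Event 11 (sale 10): sell min(10,57)=10. stock: 57 - 10 = 47. total_sold = 27
Final: stock = 47, total_sold = 27

Answer: 27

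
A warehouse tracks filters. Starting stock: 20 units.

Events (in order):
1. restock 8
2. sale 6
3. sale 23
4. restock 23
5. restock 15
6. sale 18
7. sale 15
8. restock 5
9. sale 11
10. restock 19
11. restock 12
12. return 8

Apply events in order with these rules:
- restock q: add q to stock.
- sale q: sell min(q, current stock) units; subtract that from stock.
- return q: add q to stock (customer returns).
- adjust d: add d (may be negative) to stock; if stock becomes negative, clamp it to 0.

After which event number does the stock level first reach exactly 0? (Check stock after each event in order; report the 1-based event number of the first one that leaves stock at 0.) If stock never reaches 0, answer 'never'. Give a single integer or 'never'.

Answer: 3

Derivation:
Processing events:
Start: stock = 20
  Event 1 (restock 8): 20 + 8 = 28
  Event 2 (sale 6): sell min(6,28)=6. stock: 28 - 6 = 22. total_sold = 6
  Event 3 (sale 23): sell min(23,22)=22. stock: 22 - 22 = 0. total_sold = 28
  Event 4 (restock 23): 0 + 23 = 23
  Event 5 (restock 15): 23 + 15 = 38
  Event 6 (sale 18): sell min(18,38)=18. stock: 38 - 18 = 20. total_sold = 46
  Event 7 (sale 15): sell min(15,20)=15. stock: 20 - 15 = 5. total_sold = 61
  Event 8 (restock 5): 5 + 5 = 10
  Event 9 (sale 11): sell min(11,10)=10. stock: 10 - 10 = 0. total_sold = 71
  Event 10 (restock 19): 0 + 19 = 19
  Event 11 (restock 12): 19 + 12 = 31
  Event 12 (return 8): 31 + 8 = 39
Final: stock = 39, total_sold = 71

First zero at event 3.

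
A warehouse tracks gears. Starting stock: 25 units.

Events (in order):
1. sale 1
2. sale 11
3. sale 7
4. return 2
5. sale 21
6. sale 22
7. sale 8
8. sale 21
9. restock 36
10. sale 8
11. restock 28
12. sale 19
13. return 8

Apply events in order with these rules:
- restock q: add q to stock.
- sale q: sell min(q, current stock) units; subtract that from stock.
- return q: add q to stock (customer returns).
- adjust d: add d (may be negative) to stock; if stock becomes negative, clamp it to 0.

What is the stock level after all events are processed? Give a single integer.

Answer: 45

Derivation:
Processing events:
Start: stock = 25
  Event 1 (sale 1): sell min(1,25)=1. stock: 25 - 1 = 24. total_sold = 1
  Event 2 (sale 11): sell min(11,24)=11. stock: 24 - 11 = 13. total_sold = 12
  Event 3 (sale 7): sell min(7,13)=7. stock: 13 - 7 = 6. total_sold = 19
  Event 4 (return 2): 6 + 2 = 8
  Event 5 (sale 21): sell min(21,8)=8. stock: 8 - 8 = 0. total_sold = 27
  Event 6 (sale 22): sell min(22,0)=0. stock: 0 - 0 = 0. total_sold = 27
  Event 7 (sale 8): sell min(8,0)=0. stock: 0 - 0 = 0. total_sold = 27
  Event 8 (sale 21): sell min(21,0)=0. stock: 0 - 0 = 0. total_sold = 27
  Event 9 (restock 36): 0 + 36 = 36
  Event 10 (sale 8): sell min(8,36)=8. stock: 36 - 8 = 28. total_sold = 35
  Event 11 (restock 28): 28 + 28 = 56
  Event 12 (sale 19): sell min(19,56)=19. stock: 56 - 19 = 37. total_sold = 54
  Event 13 (return 8): 37 + 8 = 45
Final: stock = 45, total_sold = 54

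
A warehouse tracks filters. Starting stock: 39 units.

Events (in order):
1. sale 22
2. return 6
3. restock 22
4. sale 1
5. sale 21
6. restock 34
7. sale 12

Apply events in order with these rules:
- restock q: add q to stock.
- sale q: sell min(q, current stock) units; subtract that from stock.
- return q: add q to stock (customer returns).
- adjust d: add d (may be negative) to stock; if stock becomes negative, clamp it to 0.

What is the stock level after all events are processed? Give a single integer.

Answer: 45

Derivation:
Processing events:
Start: stock = 39
  Event 1 (sale 22): sell min(22,39)=22. stock: 39 - 22 = 17. total_sold = 22
  Event 2 (return 6): 17 + 6 = 23
  Event 3 (restock 22): 23 + 22 = 45
  Event 4 (sale 1): sell min(1,45)=1. stock: 45 - 1 = 44. total_sold = 23
  Event 5 (sale 21): sell min(21,44)=21. stock: 44 - 21 = 23. total_sold = 44
  Event 6 (restock 34): 23 + 34 = 57
  Event 7 (sale 12): sell min(12,57)=12. stock: 57 - 12 = 45. total_sold = 56
Final: stock = 45, total_sold = 56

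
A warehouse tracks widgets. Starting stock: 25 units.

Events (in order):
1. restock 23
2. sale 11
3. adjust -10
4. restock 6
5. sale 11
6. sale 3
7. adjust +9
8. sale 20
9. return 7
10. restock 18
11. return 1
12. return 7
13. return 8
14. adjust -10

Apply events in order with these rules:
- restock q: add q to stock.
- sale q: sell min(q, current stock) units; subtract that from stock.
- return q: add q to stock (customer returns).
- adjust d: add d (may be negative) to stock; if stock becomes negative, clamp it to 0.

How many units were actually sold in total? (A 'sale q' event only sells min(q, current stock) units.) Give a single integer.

Answer: 45

Derivation:
Processing events:
Start: stock = 25
  Event 1 (restock 23): 25 + 23 = 48
  Event 2 (sale 11): sell min(11,48)=11. stock: 48 - 11 = 37. total_sold = 11
  Event 3 (adjust -10): 37 + -10 = 27
  Event 4 (restock 6): 27 + 6 = 33
  Event 5 (sale 11): sell min(11,33)=11. stock: 33 - 11 = 22. total_sold = 22
  Event 6 (sale 3): sell min(3,22)=3. stock: 22 - 3 = 19. total_sold = 25
  Event 7 (adjust +9): 19 + 9 = 28
  Event 8 (sale 20): sell min(20,28)=20. stock: 28 - 20 = 8. total_sold = 45
  Event 9 (return 7): 8 + 7 = 15
  Event 10 (restock 18): 15 + 18 = 33
  Event 11 (return 1): 33 + 1 = 34
  Event 12 (return 7): 34 + 7 = 41
  Event 13 (return 8): 41 + 8 = 49
  Event 14 (adjust -10): 49 + -10 = 39
Final: stock = 39, total_sold = 45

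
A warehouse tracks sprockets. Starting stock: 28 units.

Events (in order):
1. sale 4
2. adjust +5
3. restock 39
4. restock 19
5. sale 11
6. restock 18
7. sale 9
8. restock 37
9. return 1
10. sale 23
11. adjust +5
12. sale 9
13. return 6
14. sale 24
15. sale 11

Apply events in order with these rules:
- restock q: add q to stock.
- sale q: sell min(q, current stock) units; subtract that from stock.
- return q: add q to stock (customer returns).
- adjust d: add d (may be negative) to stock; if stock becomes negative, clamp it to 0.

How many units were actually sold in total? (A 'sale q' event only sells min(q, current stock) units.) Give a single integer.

Processing events:
Start: stock = 28
  Event 1 (sale 4): sell min(4,28)=4. stock: 28 - 4 = 24. total_sold = 4
  Event 2 (adjust +5): 24 + 5 = 29
  Event 3 (restock 39): 29 + 39 = 68
  Event 4 (restock 19): 68 + 19 = 87
  Event 5 (sale 11): sell min(11,87)=11. stock: 87 - 11 = 76. total_sold = 15
  Event 6 (restock 18): 76 + 18 = 94
  Event 7 (sale 9): sell min(9,94)=9. stock: 94 - 9 = 85. total_sold = 24
  Event 8 (restock 37): 85 + 37 = 122
  Event 9 (return 1): 122 + 1 = 123
  Event 10 (sale 23): sell min(23,123)=23. stock: 123 - 23 = 100. total_sold = 47
  Event 11 (adjust +5): 100 + 5 = 105
  Event 12 (sale 9): sell min(9,105)=9. stock: 105 - 9 = 96. total_sold = 56
  Event 13 (return 6): 96 + 6 = 102
  Event 14 (sale 24): sell min(24,102)=24. stock: 102 - 24 = 78. total_sold = 80
  Event 15 (sale 11): sell min(11,78)=11. stock: 78 - 11 = 67. total_sold = 91
Final: stock = 67, total_sold = 91

Answer: 91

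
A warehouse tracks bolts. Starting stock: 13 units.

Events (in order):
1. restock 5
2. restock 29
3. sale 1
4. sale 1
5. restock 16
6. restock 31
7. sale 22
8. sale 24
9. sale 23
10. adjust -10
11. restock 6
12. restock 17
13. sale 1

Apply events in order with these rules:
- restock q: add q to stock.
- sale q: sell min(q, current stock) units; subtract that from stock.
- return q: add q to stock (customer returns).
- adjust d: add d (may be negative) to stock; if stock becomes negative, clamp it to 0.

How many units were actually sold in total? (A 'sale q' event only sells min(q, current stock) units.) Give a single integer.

Processing events:
Start: stock = 13
  Event 1 (restock 5): 13 + 5 = 18
  Event 2 (restock 29): 18 + 29 = 47
  Event 3 (sale 1): sell min(1,47)=1. stock: 47 - 1 = 46. total_sold = 1
  Event 4 (sale 1): sell min(1,46)=1. stock: 46 - 1 = 45. total_sold = 2
  Event 5 (restock 16): 45 + 16 = 61
  Event 6 (restock 31): 61 + 31 = 92
  Event 7 (sale 22): sell min(22,92)=22. stock: 92 - 22 = 70. total_sold = 24
  Event 8 (sale 24): sell min(24,70)=24. stock: 70 - 24 = 46. total_sold = 48
  Event 9 (sale 23): sell min(23,46)=23. stock: 46 - 23 = 23. total_sold = 71
  Event 10 (adjust -10): 23 + -10 = 13
  Event 11 (restock 6): 13 + 6 = 19
  Event 12 (restock 17): 19 + 17 = 36
  Event 13 (sale 1): sell min(1,36)=1. stock: 36 - 1 = 35. total_sold = 72
Final: stock = 35, total_sold = 72

Answer: 72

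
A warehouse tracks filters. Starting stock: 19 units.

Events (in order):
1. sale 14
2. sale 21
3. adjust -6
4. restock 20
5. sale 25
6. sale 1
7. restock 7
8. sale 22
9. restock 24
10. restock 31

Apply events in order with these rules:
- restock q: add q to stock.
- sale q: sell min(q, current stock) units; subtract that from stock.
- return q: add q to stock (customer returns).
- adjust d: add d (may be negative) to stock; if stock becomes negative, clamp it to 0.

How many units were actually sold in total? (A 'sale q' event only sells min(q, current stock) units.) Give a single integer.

Processing events:
Start: stock = 19
  Event 1 (sale 14): sell min(14,19)=14. stock: 19 - 14 = 5. total_sold = 14
  Event 2 (sale 21): sell min(21,5)=5. stock: 5 - 5 = 0. total_sold = 19
  Event 3 (adjust -6): 0 + -6 = 0 (clamped to 0)
  Event 4 (restock 20): 0 + 20 = 20
  Event 5 (sale 25): sell min(25,20)=20. stock: 20 - 20 = 0. total_sold = 39
  Event 6 (sale 1): sell min(1,0)=0. stock: 0 - 0 = 0. total_sold = 39
  Event 7 (restock 7): 0 + 7 = 7
  Event 8 (sale 22): sell min(22,7)=7. stock: 7 - 7 = 0. total_sold = 46
  Event 9 (restock 24): 0 + 24 = 24
  Event 10 (restock 31): 24 + 31 = 55
Final: stock = 55, total_sold = 46

Answer: 46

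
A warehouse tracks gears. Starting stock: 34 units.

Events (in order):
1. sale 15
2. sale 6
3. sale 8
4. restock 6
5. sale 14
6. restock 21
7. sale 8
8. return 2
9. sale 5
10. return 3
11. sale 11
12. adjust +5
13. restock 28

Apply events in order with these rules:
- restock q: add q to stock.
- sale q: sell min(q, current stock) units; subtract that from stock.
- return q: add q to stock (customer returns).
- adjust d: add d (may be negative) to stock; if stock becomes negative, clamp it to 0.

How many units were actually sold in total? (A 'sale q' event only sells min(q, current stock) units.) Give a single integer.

Answer: 64

Derivation:
Processing events:
Start: stock = 34
  Event 1 (sale 15): sell min(15,34)=15. stock: 34 - 15 = 19. total_sold = 15
  Event 2 (sale 6): sell min(6,19)=6. stock: 19 - 6 = 13. total_sold = 21
  Event 3 (sale 8): sell min(8,13)=8. stock: 13 - 8 = 5. total_sold = 29
  Event 4 (restock 6): 5 + 6 = 11
  Event 5 (sale 14): sell min(14,11)=11. stock: 11 - 11 = 0. total_sold = 40
  Event 6 (restock 21): 0 + 21 = 21
  Event 7 (sale 8): sell min(8,21)=8. stock: 21 - 8 = 13. total_sold = 48
  Event 8 (return 2): 13 + 2 = 15
  Event 9 (sale 5): sell min(5,15)=5. stock: 15 - 5 = 10. total_sold = 53
  Event 10 (return 3): 10 + 3 = 13
  Event 11 (sale 11): sell min(11,13)=11. stock: 13 - 11 = 2. total_sold = 64
  Event 12 (adjust +5): 2 + 5 = 7
  Event 13 (restock 28): 7 + 28 = 35
Final: stock = 35, total_sold = 64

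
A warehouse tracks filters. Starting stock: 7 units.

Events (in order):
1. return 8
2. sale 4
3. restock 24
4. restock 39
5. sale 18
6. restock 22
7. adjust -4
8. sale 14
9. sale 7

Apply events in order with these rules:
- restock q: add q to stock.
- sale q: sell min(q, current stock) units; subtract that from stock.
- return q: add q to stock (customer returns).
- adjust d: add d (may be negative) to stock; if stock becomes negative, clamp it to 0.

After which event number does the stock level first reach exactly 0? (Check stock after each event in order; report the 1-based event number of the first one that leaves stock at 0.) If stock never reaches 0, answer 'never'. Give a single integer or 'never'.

Answer: never

Derivation:
Processing events:
Start: stock = 7
  Event 1 (return 8): 7 + 8 = 15
  Event 2 (sale 4): sell min(4,15)=4. stock: 15 - 4 = 11. total_sold = 4
  Event 3 (restock 24): 11 + 24 = 35
  Event 4 (restock 39): 35 + 39 = 74
  Event 5 (sale 18): sell min(18,74)=18. stock: 74 - 18 = 56. total_sold = 22
  Event 6 (restock 22): 56 + 22 = 78
  Event 7 (adjust -4): 78 + -4 = 74
  Event 8 (sale 14): sell min(14,74)=14. stock: 74 - 14 = 60. total_sold = 36
  Event 9 (sale 7): sell min(7,60)=7. stock: 60 - 7 = 53. total_sold = 43
Final: stock = 53, total_sold = 43

Stock never reaches 0.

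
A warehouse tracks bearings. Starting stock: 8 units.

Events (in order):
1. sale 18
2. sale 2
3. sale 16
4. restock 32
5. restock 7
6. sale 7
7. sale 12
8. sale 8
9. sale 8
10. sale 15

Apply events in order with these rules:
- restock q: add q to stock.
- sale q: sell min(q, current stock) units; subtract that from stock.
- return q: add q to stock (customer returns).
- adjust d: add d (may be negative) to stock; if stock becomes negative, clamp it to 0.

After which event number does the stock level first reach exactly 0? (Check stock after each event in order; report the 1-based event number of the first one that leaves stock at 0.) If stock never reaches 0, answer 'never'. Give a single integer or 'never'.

Answer: 1

Derivation:
Processing events:
Start: stock = 8
  Event 1 (sale 18): sell min(18,8)=8. stock: 8 - 8 = 0. total_sold = 8
  Event 2 (sale 2): sell min(2,0)=0. stock: 0 - 0 = 0. total_sold = 8
  Event 3 (sale 16): sell min(16,0)=0. stock: 0 - 0 = 0. total_sold = 8
  Event 4 (restock 32): 0 + 32 = 32
  Event 5 (restock 7): 32 + 7 = 39
  Event 6 (sale 7): sell min(7,39)=7. stock: 39 - 7 = 32. total_sold = 15
  Event 7 (sale 12): sell min(12,32)=12. stock: 32 - 12 = 20. total_sold = 27
  Event 8 (sale 8): sell min(8,20)=8. stock: 20 - 8 = 12. total_sold = 35
  Event 9 (sale 8): sell min(8,12)=8. stock: 12 - 8 = 4. total_sold = 43
  Event 10 (sale 15): sell min(15,4)=4. stock: 4 - 4 = 0. total_sold = 47
Final: stock = 0, total_sold = 47

First zero at event 1.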